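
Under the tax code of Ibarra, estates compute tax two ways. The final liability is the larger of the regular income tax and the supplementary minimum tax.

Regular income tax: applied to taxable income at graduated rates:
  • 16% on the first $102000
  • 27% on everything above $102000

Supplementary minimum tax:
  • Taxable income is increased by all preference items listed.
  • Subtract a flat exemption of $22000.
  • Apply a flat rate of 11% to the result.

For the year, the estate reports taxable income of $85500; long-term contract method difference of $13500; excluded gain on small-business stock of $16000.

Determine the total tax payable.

$13680

Supplementary minimum tax:
  Adjusted income: $85500 + $13500 + $16000 = $115000
  Less exemption $22000 → base $93000
  $93000 × 11% = $10230

Regular income tax:
  $85500 × 16% = $13680

$13680 > $10230, so the regular income tax governs.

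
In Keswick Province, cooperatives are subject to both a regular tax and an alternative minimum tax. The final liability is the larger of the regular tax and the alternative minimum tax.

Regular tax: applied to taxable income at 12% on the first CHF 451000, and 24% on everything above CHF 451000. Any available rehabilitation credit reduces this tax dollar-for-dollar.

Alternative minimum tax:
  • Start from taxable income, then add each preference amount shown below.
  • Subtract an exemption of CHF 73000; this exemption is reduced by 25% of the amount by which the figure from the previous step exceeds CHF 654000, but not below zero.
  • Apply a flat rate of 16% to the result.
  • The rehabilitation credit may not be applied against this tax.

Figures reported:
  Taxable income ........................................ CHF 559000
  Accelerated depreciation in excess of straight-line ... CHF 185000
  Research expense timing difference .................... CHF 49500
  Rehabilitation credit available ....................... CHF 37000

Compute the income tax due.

Regular tax:
  CHF 451000 × 12% = CHF 54120
  CHF 108000 × 24% = CHF 25920
  → CHF 80040
  Less rehabilitation credit CHF 37000 → CHF 43040

Alternative minimum tax:
  Adjusted income: CHF 559000 + CHF 185000 + CHF 49500 = CHF 793500
  Exemption: CHF 73000 − 25% × (CHF 793500 − CHF 654000) = CHF 73000 − CHF 34875 = CHF 38125
  Base: CHF 793500 − CHF 38125 = CHF 755375
  CHF 755375 × 16% = CHF 120860

CHF 120860 > CHF 43040, so the alternative minimum tax is the binding amount.

CHF 120860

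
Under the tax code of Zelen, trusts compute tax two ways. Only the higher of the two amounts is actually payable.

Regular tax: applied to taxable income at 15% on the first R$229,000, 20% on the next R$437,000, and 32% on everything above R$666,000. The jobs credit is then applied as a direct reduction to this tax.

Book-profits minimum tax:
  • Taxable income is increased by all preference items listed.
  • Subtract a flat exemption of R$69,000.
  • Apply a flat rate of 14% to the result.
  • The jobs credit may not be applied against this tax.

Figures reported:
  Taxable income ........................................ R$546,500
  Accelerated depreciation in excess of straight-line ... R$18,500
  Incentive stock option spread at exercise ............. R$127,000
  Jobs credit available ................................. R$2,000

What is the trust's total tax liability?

Regular tax:
  R$229,000 × 15% = R$34,350
  R$317,500 × 20% = R$63,500
  → R$97,850
  Less jobs credit R$2,000 → R$95,850

Book-profits minimum tax:
  Adjusted income: R$546,500 + R$18,500 + R$127,000 = R$692,000
  Less exemption R$69,000 → base R$623,000
  R$623,000 × 14% = R$87,220

R$95,850 > R$87,220, so the regular tax governs.

R$95,850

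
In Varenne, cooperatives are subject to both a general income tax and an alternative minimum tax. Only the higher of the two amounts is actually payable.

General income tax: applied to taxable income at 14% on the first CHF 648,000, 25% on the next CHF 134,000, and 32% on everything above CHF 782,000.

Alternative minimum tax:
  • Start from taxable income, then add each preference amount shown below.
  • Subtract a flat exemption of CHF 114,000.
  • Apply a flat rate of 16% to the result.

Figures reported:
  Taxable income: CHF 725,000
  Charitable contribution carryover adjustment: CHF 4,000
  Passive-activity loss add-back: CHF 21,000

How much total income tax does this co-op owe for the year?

CHF 109,970

Alternative minimum tax:
  Adjusted income: CHF 725,000 + CHF 4,000 + CHF 21,000 = CHF 750,000
  Less exemption CHF 114,000 → base CHF 636,000
  CHF 636,000 × 16% = CHF 101,760

General income tax:
  CHF 648,000 × 14% = CHF 90,720
  CHF 77,000 × 25% = CHF 19,250
  → CHF 109,970

CHF 109,970 > CHF 101,760, so the general income tax governs.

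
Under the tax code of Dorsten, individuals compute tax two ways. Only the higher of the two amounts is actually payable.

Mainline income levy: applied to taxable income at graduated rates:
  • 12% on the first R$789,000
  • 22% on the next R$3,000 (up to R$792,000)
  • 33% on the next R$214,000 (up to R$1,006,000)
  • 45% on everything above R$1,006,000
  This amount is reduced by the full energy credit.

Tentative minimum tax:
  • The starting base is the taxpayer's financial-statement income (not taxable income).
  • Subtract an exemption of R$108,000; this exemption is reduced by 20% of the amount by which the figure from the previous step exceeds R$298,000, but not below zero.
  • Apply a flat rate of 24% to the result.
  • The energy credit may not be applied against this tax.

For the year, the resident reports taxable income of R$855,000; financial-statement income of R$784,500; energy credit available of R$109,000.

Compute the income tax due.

R$185,712

Mainline income levy:
  R$789,000 × 12% = R$94,680
  R$3,000 × 22% = R$660
  R$63,000 × 33% = R$20,790
  → R$116,130
  Less energy credit R$109,000 → R$7,130

Tentative minimum tax:
  Base (financial-statement income): R$784,500
  Exemption: R$108,000 − 20% × (R$784,500 − R$298,000) = R$108,000 − R$97,300 = R$10,700
  Base: R$784,500 − R$10,700 = R$773,800
  R$773,800 × 24% = R$185,712

R$185,712 > R$7,130, so the tentative minimum tax is the binding amount.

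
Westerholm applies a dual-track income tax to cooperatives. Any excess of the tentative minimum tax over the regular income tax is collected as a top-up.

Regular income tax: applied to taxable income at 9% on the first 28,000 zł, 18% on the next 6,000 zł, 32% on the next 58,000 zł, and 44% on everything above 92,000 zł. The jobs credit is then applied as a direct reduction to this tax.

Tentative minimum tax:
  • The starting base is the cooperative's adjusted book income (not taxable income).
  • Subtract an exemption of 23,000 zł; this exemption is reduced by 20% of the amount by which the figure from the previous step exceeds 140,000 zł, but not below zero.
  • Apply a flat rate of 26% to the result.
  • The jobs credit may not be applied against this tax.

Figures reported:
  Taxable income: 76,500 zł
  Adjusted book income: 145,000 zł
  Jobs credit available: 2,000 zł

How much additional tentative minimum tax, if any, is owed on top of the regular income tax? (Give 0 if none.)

16,780 zł

Regular income tax:
  28,000 zł × 9% = 2,520 zł
  6,000 zł × 18% = 1,080 zł
  42,500 zł × 32% = 13,600 zł
  → 17,200 zł
  Less jobs credit 2,000 zł → 15,200 zł

Tentative minimum tax:
  Base (adjusted book income): 145,000 zł
  Exemption: 23,000 zł − 20% × (145,000 zł − 140,000 zł) = 23,000 zł − 1,000 zł = 22,000 zł
  Base: 145,000 zł − 22,000 zł = 123,000 zł
  123,000 zł × 26% = 31,980 zł

Excess of tentative minimum tax over regular income tax: 31,980 zł − 15,200 zł = 16,780 zł.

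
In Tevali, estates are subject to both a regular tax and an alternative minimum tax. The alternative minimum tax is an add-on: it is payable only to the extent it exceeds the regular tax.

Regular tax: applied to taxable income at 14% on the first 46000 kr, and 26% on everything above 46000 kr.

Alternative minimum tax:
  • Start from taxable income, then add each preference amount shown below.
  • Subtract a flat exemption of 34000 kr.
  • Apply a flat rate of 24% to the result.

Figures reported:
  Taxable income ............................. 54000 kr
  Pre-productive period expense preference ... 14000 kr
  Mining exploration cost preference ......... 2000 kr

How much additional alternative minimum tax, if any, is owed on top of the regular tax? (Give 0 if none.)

Alternative minimum tax:
  Adjusted income: 54000 kr + 14000 kr + 2000 kr = 70000 kr
  Less exemption 34000 kr → base 36000 kr
  36000 kr × 24% = 8640 kr

Regular tax:
  46000 kr × 14% = 6440 kr
  8000 kr × 26% = 2080 kr
  → 8520 kr

Excess of alternative minimum tax over regular tax: 8640 kr − 8520 kr = 120 kr.

120 kr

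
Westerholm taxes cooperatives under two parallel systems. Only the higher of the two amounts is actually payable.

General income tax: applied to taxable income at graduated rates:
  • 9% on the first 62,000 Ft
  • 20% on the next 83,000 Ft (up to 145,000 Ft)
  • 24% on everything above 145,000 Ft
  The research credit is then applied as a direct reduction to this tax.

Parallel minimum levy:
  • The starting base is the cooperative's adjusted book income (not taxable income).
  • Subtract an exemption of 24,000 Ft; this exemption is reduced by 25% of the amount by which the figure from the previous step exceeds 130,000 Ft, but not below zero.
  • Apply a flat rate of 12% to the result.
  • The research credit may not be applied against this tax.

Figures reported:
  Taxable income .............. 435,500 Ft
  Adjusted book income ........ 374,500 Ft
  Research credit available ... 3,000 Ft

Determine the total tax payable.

88,900 Ft

General income tax:
  62,000 Ft × 9% = 5,580 Ft
  83,000 Ft × 20% = 16,600 Ft
  290,500 Ft × 24% = 69,720 Ft
  → 91,900 Ft
  Less research credit 3,000 Ft → 88,900 Ft

Parallel minimum levy:
  Base (adjusted book income): 374,500 Ft
  Exemption: 25% × (374,500 Ft − 130,000 Ft) = 61,125 Ft ≥ 24,000 Ft, so the exemption is fully phased out
  Base: 374,500 Ft − 0 Ft = 374,500 Ft
  374,500 Ft × 12% = 44,940 Ft

88,900 Ft > 44,940 Ft, so the general income tax governs.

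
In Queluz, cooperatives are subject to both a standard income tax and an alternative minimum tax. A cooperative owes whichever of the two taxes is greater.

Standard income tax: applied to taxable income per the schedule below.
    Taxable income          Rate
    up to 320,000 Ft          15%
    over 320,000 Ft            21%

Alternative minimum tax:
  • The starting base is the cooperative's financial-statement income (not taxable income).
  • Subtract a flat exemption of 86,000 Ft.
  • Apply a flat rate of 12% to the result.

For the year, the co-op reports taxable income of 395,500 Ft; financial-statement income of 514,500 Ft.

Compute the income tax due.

Standard income tax:
  320,000 Ft × 15% = 48,000 Ft
  75,500 Ft × 21% = 15,855 Ft
  → 63,855 Ft

Alternative minimum tax:
  Base (financial-statement income): 514,500 Ft
  Less exemption 86,000 Ft → base 428,500 Ft
  428,500 Ft × 12% = 51,420 Ft

63,855 Ft > 51,420 Ft, so the standard income tax governs.

63,855 Ft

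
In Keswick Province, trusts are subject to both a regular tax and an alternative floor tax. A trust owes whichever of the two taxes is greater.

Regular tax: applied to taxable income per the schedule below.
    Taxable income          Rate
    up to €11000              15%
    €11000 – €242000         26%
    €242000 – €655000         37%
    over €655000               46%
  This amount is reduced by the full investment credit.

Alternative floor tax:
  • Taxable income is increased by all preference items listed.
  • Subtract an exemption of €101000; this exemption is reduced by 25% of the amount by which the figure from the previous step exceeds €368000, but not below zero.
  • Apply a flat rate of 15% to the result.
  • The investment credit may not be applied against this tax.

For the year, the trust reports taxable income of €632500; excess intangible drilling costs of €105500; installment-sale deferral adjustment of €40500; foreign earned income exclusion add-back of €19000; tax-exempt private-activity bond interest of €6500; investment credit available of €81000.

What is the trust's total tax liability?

Alternative floor tax:
  Adjusted income: €632500 + €105500 + €40500 + €19000 + €6500 = €804000
  Exemption: 25% × (€804000 − €368000) = €109000 ≥ €101000, so the exemption is fully phased out
  Base: €804000 − €0 = €804000
  €804000 × 15% = €120600

Regular tax:
  €11000 × 15% = €1650
  €231000 × 26% = €60060
  €390500 × 37% = €144485
  → €206195
  Less investment credit €81000 → €125195

€125195 > €120600, so the regular tax governs.

€125195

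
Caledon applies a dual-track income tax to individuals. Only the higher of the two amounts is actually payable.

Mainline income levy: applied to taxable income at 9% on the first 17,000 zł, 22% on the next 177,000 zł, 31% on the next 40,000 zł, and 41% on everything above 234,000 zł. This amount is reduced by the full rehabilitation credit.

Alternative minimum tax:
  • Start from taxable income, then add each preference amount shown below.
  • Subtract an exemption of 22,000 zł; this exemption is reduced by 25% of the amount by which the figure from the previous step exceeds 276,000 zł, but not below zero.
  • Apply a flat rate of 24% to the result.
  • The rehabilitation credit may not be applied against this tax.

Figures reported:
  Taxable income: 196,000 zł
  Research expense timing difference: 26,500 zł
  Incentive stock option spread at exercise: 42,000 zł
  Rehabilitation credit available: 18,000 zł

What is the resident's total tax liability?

58,200 zł

Alternative minimum tax:
  Adjusted income: 196,000 zł + 26,500 zł + 42,000 zł = 264,500 zł
  Exemption: 264,500 zł ≤ 276,000 zł, so full 22,000 zł applies
  Base: 264,500 zł − 22,000 zł = 242,500 zł
  242,500 zł × 24% = 58,200 zł

Mainline income levy:
  17,000 zł × 9% = 1,530 zł
  177,000 zł × 22% = 38,940 zł
  2,000 zł × 31% = 620 zł
  → 41,090 zł
  Less rehabilitation credit 18,000 zł → 23,090 zł

58,200 zł > 23,090 zł, so the alternative minimum tax is the binding amount.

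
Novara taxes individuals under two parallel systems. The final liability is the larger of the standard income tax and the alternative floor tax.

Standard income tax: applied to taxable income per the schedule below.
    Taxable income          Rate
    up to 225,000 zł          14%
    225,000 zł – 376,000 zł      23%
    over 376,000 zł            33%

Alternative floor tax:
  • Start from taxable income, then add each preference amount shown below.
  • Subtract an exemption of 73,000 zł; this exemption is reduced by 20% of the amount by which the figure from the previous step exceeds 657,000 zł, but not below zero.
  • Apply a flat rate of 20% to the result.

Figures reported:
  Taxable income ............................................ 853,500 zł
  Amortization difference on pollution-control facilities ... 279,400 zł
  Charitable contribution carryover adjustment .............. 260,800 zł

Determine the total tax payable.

Standard income tax:
  225,000 zł × 14% = 31,500 zł
  151,000 zł × 23% = 34,730 zł
  477,500 zł × 33% = 157,575 zł
  → 223,805 zł

Alternative floor tax:
  Adjusted income: 853,500 zł + 279,400 zł + 260,800 zł = 1,393,700 zł
  Exemption: 20% × (1,393,700 zł − 657,000 zł) = 147,340 zł ≥ 73,000 zł, so the exemption is fully phased out
  Base: 1,393,700 zł − 0 zł = 1,393,700 zł
  1,393,700 zł × 20% = 278,740 zł

278,740 zł > 223,805 zł, so the alternative floor tax is the binding amount.

278,740 zł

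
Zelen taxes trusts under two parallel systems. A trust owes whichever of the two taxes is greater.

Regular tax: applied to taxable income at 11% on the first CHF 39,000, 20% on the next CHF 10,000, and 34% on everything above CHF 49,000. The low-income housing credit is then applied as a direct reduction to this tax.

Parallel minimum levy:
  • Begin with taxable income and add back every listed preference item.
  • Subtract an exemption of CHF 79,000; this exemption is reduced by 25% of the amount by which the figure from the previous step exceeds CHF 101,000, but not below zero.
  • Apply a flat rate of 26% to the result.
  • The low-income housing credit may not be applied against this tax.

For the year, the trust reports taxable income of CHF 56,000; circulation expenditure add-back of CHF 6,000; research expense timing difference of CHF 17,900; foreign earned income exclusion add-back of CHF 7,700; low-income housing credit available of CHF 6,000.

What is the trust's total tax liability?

CHF 2,670

Regular tax:
  CHF 39,000 × 11% = CHF 4,290
  CHF 10,000 × 20% = CHF 2,000
  CHF 7,000 × 34% = CHF 2,380
  → CHF 8,670
  Less low-income housing credit CHF 6,000 → CHF 2,670

Parallel minimum levy:
  Adjusted income: CHF 56,000 + CHF 6,000 + CHF 17,900 + CHF 7,700 = CHF 87,600
  Exemption: CHF 87,600 ≤ CHF 101,000, so full CHF 79,000 applies
  Base: CHF 87,600 − CHF 79,000 = CHF 8,600
  CHF 8,600 × 26% = CHF 2,236

CHF 2,670 > CHF 2,236, so the regular tax governs.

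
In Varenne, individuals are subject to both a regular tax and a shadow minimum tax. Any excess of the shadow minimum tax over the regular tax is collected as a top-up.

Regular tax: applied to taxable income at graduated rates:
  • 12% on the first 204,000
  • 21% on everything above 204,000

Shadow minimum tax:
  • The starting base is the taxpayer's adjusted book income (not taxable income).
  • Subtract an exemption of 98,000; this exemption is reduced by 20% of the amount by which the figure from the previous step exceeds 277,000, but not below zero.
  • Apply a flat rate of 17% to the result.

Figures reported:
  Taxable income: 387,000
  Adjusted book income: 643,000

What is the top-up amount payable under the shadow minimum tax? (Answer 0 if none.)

Regular tax:
  204,000 × 12% = 24,480
  183,000 × 21% = 38,430
  → 62,910

Shadow minimum tax:
  Base (adjusted book income): 643,000
  Exemption: 98,000 − 20% × (643,000 − 277,000) = 98,000 − 73,200 = 24,800
  Base: 643,000 − 24,800 = 618,200
  618,200 × 17% = 105,094

Excess of shadow minimum tax over regular tax: 105,094 − 62,910 = 42,184.

42,184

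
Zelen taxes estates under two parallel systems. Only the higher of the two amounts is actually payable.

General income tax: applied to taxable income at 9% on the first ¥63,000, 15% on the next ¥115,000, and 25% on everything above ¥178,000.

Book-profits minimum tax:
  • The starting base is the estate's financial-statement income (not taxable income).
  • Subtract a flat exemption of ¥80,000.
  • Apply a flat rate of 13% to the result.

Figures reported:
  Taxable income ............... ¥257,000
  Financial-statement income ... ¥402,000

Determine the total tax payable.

¥42,670

Book-profits minimum tax:
  Base (financial-statement income): ¥402,000
  Less exemption ¥80,000 → base ¥322,000
  ¥322,000 × 13% = ¥41,860

General income tax:
  ¥63,000 × 9% = ¥5,670
  ¥115,000 × 15% = ¥17,250
  ¥79,000 × 25% = ¥19,750
  → ¥42,670

¥42,670 > ¥41,860, so the general income tax governs.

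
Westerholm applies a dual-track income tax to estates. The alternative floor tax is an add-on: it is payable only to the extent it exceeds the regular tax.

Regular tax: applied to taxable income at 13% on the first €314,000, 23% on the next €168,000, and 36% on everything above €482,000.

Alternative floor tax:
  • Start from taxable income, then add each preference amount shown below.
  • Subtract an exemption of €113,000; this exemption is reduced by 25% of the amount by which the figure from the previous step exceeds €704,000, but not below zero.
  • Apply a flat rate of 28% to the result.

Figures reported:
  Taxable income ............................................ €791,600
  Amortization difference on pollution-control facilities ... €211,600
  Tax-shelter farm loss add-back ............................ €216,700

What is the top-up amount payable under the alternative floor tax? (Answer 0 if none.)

€150,656

Alternative floor tax:
  Adjusted income: €791,600 + €211,600 + €216,700 = €1,219,900
  Exemption: 25% × (€1,219,900 − €704,000) = €128,975 ≥ €113,000, so the exemption is fully phased out
  Base: €1,219,900 − €0 = €1,219,900
  €1,219,900 × 28% = €341,572

Regular tax:
  €314,000 × 13% = €40,820
  €168,000 × 23% = €38,640
  €309,600 × 36% = €111,456
  → €190,916

Excess of alternative floor tax over regular tax: €341,572 − €190,916 = €150,656.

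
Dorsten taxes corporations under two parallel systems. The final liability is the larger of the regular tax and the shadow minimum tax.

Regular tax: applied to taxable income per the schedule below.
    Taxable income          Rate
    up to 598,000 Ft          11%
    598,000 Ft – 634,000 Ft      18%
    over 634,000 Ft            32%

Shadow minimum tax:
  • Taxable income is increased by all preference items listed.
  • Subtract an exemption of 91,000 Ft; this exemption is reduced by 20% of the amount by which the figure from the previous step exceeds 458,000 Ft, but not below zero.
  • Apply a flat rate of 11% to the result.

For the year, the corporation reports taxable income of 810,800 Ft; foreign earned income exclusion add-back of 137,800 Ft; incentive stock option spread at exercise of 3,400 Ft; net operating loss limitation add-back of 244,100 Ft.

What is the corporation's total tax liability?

131,571 Ft

Shadow minimum tax:
  Adjusted income: 810,800 Ft + 137,800 Ft + 3,400 Ft + 244,100 Ft = 1,196,100 Ft
  Exemption: 20% × (1,196,100 Ft − 458,000 Ft) = 147,620 Ft ≥ 91,000 Ft, so the exemption is fully phased out
  Base: 1,196,100 Ft − 0 Ft = 1,196,100 Ft
  1,196,100 Ft × 11% = 131,571 Ft

Regular tax:
  598,000 Ft × 11% = 65,780 Ft
  36,000 Ft × 18% = 6,480 Ft
  176,800 Ft × 32% = 56,576 Ft
  → 128,836 Ft

131,571 Ft > 128,836 Ft, so the shadow minimum tax is the binding amount.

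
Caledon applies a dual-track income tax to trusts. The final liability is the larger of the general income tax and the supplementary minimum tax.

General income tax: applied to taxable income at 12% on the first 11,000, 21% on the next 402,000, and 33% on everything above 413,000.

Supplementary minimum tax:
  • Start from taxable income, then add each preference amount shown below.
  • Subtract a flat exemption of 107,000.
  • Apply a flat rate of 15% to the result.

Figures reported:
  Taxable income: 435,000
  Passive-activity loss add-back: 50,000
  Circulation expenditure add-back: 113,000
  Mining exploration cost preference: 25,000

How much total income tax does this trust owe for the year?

General income tax:
  11,000 × 12% = 1,320
  402,000 × 21% = 84,420
  22,000 × 33% = 7,260
  → 93,000

Supplementary minimum tax:
  Adjusted income: 435,000 + 50,000 + 113,000 + 25,000 = 623,000
  Less exemption 107,000 → base 516,000
  516,000 × 15% = 77,400

93,000 > 77,400, so the general income tax governs.

93,000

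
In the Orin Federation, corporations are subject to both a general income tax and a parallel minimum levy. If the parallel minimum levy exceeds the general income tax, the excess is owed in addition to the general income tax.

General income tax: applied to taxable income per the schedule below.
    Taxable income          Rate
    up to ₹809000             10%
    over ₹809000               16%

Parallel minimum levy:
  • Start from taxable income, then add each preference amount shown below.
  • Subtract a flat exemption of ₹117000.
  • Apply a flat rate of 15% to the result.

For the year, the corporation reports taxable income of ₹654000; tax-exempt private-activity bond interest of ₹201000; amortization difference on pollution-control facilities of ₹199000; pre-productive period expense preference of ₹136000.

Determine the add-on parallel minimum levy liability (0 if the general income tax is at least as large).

₹95550

General income tax:
  ₹654000 × 10% = ₹65400

Parallel minimum levy:
  Adjusted income: ₹654000 + ₹201000 + ₹199000 + ₹136000 = ₹1190000
  Less exemption ₹117000 → base ₹1073000
  ₹1073000 × 15% = ₹160950

Excess of parallel minimum levy over general income tax: ₹160950 − ₹65400 = ₹95550.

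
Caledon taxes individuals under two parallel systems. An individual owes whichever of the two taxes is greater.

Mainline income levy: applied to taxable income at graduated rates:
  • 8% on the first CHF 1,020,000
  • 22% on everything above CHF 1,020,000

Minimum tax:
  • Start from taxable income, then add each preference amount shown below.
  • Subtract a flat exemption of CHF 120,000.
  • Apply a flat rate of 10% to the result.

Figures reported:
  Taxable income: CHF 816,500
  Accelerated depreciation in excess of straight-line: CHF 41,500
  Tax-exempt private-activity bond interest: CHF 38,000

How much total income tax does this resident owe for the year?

Minimum tax:
  Adjusted income: CHF 816,500 + CHF 41,500 + CHF 38,000 = CHF 896,000
  Less exemption CHF 120,000 → base CHF 776,000
  CHF 776,000 × 10% = CHF 77,600

Mainline income levy:
  CHF 816,500 × 8% = CHF 65,320

CHF 77,600 > CHF 65,320, so the minimum tax is the binding amount.

CHF 77,600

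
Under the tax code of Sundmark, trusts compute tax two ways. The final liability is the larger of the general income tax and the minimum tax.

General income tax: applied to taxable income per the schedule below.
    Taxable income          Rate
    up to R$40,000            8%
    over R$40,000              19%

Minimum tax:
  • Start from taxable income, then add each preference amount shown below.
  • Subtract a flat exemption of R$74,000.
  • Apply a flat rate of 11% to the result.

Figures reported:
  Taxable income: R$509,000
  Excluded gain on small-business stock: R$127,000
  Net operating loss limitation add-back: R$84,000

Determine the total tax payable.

R$92,310

General income tax:
  R$40,000 × 8% = R$3,200
  R$469,000 × 19% = R$89,110
  → R$92,310

Minimum tax:
  Adjusted income: R$509,000 + R$127,000 + R$84,000 = R$720,000
  Less exemption R$74,000 → base R$646,000
  R$646,000 × 11% = R$71,060

R$92,310 > R$71,060, so the general income tax governs.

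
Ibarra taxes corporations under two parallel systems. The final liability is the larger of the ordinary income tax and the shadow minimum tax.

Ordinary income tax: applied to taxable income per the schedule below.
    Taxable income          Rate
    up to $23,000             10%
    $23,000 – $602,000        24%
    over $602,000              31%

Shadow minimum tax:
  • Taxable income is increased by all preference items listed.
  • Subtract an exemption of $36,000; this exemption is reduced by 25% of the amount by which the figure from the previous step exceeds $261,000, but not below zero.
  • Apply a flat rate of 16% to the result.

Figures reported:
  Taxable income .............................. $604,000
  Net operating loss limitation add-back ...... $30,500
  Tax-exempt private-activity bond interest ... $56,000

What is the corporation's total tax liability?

Shadow minimum tax:
  Adjusted income: $604,000 + $30,500 + $56,000 = $690,500
  Exemption: 25% × ($690,500 − $261,000) = $107,375 ≥ $36,000, so the exemption is fully phased out
  Base: $690,500 − $0 = $690,500
  $690,500 × 16% = $110,480

Ordinary income tax:
  $23,000 × 10% = $2,300
  $579,000 × 24% = $138,960
  $2,000 × 31% = $620
  → $141,880

$141,880 > $110,480, so the ordinary income tax governs.

$141,880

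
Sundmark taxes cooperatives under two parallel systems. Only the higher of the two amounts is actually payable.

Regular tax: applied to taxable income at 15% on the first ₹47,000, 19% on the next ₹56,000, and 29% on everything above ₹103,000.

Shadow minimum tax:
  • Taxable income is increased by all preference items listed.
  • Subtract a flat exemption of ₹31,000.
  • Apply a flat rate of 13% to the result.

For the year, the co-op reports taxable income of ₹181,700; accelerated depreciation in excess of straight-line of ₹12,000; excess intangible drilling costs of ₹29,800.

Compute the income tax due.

₹40,513

Shadow minimum tax:
  Adjusted income: ₹181,700 + ₹12,000 + ₹29,800 = ₹223,500
  Less exemption ₹31,000 → base ₹192,500
  ₹192,500 × 13% = ₹25,025

Regular tax:
  ₹47,000 × 15% = ₹7,050
  ₹56,000 × 19% = ₹10,640
  ₹78,700 × 29% = ₹22,823
  → ₹40,513

₹40,513 > ₹25,025, so the regular tax governs.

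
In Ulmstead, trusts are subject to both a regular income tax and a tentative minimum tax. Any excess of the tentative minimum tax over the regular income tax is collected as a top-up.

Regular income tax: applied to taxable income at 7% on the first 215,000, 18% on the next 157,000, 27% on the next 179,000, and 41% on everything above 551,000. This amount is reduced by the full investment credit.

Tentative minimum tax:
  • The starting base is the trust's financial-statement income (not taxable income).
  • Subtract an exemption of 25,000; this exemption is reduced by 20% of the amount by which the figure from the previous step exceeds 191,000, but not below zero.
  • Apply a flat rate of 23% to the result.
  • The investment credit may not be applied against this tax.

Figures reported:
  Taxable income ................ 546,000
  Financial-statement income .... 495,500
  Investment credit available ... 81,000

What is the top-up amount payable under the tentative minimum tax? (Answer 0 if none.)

Tentative minimum tax:
  Base (financial-statement income): 495,500
  Exemption: 20% × (495,500 − 191,000) = 60,900 ≥ 25,000, so the exemption is fully phased out
  Base: 495,500 − 0 = 495,500
  495,500 × 23% = 113,965

Regular income tax:
  215,000 × 7% = 15,050
  157,000 × 18% = 28,260
  174,000 × 27% = 46,980
  → 90,290
  Less investment credit 81,000 → 9,290

Excess of tentative minimum tax over regular income tax: 113,965 − 9,290 = 104,675.

104,675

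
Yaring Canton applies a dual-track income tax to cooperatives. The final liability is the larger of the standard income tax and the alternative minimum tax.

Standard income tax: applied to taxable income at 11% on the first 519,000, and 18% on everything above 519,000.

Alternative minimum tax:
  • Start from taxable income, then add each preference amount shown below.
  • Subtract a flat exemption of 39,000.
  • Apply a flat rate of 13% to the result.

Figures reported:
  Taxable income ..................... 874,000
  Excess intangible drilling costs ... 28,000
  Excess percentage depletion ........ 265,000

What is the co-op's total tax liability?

146,640

Alternative minimum tax:
  Adjusted income: 874,000 + 28,000 + 265,000 = 1,167,000
  Less exemption 39,000 → base 1,128,000
  1,128,000 × 13% = 146,640

Standard income tax:
  519,000 × 11% = 57,090
  355,000 × 18% = 63,900
  → 120,990

146,640 > 120,990, so the alternative minimum tax is the binding amount.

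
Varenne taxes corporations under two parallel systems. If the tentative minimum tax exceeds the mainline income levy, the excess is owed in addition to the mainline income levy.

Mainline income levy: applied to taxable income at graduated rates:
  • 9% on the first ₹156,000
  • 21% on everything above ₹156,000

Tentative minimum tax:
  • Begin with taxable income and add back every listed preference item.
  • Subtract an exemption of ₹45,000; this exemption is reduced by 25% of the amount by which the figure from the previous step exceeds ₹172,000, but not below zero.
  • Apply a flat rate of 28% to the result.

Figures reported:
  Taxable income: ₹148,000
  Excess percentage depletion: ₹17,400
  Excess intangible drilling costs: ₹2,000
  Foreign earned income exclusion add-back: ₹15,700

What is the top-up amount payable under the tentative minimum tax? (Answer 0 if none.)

Tentative minimum tax:
  Adjusted income: ₹148,000 + ₹17,400 + ₹2,000 + ₹15,700 = ₹183,100
  Exemption: ₹45,000 − 25% × (₹183,100 − ₹172,000) = ₹45,000 − ₹2,775 = ₹42,225
  Base: ₹183,100 − ₹42,225 = ₹140,875
  ₹140,875 × 28% = ₹39,445

Mainline income levy:
  ₹148,000 × 9% = ₹13,320

Excess of tentative minimum tax over mainline income levy: ₹39,445 − ₹13,320 = ₹26,125.

₹26,125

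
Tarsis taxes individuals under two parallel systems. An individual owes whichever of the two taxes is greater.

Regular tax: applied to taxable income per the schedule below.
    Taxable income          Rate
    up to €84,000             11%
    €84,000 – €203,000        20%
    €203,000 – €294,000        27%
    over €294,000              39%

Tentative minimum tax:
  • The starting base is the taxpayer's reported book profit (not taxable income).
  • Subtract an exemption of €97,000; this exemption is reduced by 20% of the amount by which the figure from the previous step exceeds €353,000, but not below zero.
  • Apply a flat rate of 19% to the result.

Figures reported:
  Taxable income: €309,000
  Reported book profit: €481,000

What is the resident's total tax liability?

Regular tax:
  €84,000 × 11% = €9,240
  €119,000 × 20% = €23,800
  €91,000 × 27% = €24,570
  €15,000 × 39% = €5,850
  → €63,460

Tentative minimum tax:
  Base (reported book profit): €481,000
  Exemption: €97,000 − 20% × (€481,000 − €353,000) = €97,000 − €25,600 = €71,400
  Base: €481,000 − €71,400 = €409,600
  €409,600 × 19% = €77,824

€77,824 > €63,460, so the tentative minimum tax is the binding amount.

€77,824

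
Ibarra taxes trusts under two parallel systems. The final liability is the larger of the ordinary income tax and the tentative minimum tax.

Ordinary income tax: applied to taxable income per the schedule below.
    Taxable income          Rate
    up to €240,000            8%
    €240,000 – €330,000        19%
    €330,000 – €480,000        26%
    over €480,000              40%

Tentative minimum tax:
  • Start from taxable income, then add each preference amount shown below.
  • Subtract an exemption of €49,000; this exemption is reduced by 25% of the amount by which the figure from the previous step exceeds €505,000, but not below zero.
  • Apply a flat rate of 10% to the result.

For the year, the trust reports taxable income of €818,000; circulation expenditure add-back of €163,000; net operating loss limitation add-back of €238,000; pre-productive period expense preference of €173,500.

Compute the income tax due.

Ordinary income tax:
  €240,000 × 8% = €19,200
  €90,000 × 19% = €17,100
  €150,000 × 26% = €39,000
  €338,000 × 40% = €135,200
  → €210,500

Tentative minimum tax:
  Adjusted income: €818,000 + €163,000 + €238,000 + €173,500 = €1,392,500
  Exemption: 25% × (€1,392,500 − €505,000) = €221,875 ≥ €49,000, so the exemption is fully phased out
  Base: €1,392,500 − €0 = €1,392,500
  €1,392,500 × 10% = €139,250

€210,500 > €139,250, so the ordinary income tax governs.

€210,500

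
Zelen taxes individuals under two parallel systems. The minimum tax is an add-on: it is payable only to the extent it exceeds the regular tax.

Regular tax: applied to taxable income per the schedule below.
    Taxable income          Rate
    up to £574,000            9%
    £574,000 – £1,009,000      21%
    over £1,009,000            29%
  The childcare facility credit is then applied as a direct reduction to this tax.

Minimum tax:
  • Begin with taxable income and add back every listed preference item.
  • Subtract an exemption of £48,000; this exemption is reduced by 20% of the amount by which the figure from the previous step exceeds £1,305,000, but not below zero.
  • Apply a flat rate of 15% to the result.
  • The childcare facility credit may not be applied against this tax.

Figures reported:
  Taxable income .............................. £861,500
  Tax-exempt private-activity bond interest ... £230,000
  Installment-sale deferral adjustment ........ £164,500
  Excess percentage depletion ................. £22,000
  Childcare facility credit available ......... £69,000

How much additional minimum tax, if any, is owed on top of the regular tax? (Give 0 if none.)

Regular tax:
  £574,000 × 9% = £51,660
  £287,500 × 21% = £60,375
  → £112,035
  Less childcare facility credit £69,000 → £43,035

Minimum tax:
  Adjusted income: £861,500 + £230,000 + £164,500 + £22,000 = £1,278,000
  Exemption: £1,278,000 ≤ £1,305,000, so full £48,000 applies
  Base: £1,278,000 − £48,000 = £1,230,000
  £1,230,000 × 15% = £184,500

Excess of minimum tax over regular tax: £184,500 − £43,035 = £141,465.

£141,465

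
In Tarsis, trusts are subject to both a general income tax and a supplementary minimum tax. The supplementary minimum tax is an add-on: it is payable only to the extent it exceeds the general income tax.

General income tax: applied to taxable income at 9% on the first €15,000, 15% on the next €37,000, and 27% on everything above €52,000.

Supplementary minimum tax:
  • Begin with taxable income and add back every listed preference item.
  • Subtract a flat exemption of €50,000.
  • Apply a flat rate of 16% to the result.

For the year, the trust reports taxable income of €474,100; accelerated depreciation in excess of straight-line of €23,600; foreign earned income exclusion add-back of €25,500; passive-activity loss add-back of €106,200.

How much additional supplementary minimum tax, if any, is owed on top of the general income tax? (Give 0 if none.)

Supplementary minimum tax:
  Adjusted income: €474,100 + €23,600 + €25,500 + €106,200 = €629,400
  Less exemption €50,000 → base €579,400
  €579,400 × 16% = €92,704

General income tax:
  €15,000 × 9% = €1,350
  €37,000 × 15% = €5,550
  €422,100 × 27% = €113,967
  → €120,867

€92,704 ≤ €120,867, so no add-on is due.

€0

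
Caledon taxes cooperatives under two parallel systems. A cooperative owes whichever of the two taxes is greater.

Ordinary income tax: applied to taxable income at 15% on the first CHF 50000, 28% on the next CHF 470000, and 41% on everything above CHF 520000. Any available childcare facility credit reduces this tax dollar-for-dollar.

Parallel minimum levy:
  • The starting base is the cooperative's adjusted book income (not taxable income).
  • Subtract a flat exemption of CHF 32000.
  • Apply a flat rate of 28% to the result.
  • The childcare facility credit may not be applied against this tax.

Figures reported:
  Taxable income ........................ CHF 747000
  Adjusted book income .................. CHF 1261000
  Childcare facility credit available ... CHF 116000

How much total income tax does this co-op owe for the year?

Ordinary income tax:
  CHF 50000 × 15% = CHF 7500
  CHF 470000 × 28% = CHF 131600
  CHF 227000 × 41% = CHF 93070
  → CHF 232170
  Less childcare facility credit CHF 116000 → CHF 116170

Parallel minimum levy:
  Base (adjusted book income): CHF 1261000
  Less exemption CHF 32000 → base CHF 1229000
  CHF 1229000 × 28% = CHF 344120

CHF 344120 > CHF 116170, so the parallel minimum levy is the binding amount.

CHF 344120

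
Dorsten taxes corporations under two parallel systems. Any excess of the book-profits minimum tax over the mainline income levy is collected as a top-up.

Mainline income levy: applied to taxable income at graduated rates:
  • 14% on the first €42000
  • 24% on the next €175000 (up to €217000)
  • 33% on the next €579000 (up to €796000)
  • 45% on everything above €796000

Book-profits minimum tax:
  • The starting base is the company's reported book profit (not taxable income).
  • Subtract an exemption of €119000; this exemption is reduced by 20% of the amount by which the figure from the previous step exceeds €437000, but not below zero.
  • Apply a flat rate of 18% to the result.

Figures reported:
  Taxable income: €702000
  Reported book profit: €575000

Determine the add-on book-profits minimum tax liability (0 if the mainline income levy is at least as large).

€0

Book-profits minimum tax:
  Base (reported book profit): €575000
  Exemption: €119000 − 20% × (€575000 − €437000) = €119000 − €27600 = €91400
  Base: €575000 − €91400 = €483600
  €483600 × 18% = €87048

Mainline income levy:
  €42000 × 14% = €5880
  €175000 × 24% = €42000
  €485000 × 33% = €160050
  → €207930

€87048 ≤ €207930, so no add-on is due.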